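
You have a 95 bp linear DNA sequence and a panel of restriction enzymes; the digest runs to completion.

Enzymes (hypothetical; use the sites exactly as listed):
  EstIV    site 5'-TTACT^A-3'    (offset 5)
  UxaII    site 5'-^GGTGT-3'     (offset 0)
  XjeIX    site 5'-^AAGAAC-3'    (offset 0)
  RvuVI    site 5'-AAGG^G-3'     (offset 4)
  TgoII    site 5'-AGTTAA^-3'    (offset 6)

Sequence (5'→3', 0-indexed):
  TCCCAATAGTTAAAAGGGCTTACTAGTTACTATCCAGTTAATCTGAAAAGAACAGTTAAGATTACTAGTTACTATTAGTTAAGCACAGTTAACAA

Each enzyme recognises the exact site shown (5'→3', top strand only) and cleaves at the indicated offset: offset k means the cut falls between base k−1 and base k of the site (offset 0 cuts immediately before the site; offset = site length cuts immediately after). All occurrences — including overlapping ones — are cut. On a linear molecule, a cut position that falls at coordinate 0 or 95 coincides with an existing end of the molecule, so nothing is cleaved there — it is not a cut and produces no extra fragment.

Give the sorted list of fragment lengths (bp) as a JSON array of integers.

[3,4,6,7,7,7,7,9,10,10,12,13]

Scan for sites:
  EstIV (TTACTA, off=5): starts [19, 26, 61, 68] → cuts [24, 31, 66, 73]
  UxaII (GGTGT, off=0): no sites
  XjeIX (AAGAAC, off=0): starts [47] → cuts [47]
  RvuVI (AAGGG, off=4): starts [13] → cuts [17]
  TgoII (AGTTAA, off=6): starts [7, 35, 53, 76, 86] → cuts [13, 41, 59, 82, 92]

All cut coordinates (distinct, sorted): [13, 17, 24, 31, 41, 47, 59, 66, 73, 82, 92]

Fragments:
  [0,13): 13 bp
  [13,17): 4 bp
  [17,24): 7 bp
  [24,31): 7 bp
  [31,41): 10 bp
  [41,47): 6 bp
  [47,59): 12 bp
  [59,66): 7 bp
  [66,73): 7 bp
  [73,82): 9 bp
  [82,92): 10 bp
  [92,95): 3 bp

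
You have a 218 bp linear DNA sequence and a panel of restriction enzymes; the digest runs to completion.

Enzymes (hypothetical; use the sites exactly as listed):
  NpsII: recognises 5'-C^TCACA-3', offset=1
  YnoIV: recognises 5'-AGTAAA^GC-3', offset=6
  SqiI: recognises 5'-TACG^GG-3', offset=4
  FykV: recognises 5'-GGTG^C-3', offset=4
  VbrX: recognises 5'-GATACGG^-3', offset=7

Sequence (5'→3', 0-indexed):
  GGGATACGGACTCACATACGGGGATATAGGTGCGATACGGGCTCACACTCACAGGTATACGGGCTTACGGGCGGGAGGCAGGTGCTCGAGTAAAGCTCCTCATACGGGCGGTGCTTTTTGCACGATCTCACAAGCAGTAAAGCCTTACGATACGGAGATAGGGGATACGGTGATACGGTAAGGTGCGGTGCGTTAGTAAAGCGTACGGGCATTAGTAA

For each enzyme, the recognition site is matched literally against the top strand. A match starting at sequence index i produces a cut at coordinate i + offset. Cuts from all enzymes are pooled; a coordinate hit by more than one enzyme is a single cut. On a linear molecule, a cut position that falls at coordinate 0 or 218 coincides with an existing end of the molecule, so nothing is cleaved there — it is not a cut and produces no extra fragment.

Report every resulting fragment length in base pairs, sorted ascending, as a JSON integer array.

Per-enzyme occurrences:
  NpsII (CTCACA, off=1): starts [10, 41, 47, 126] → cuts [11, 42, 48, 127]
  YnoIV (AGTAAAGC, off=6): starts [88, 135, 194] → cuts [94, 141, 200]
  SqiI (TACGGG, off=4): starts [16, 35, 57, 65, 102, 203] → cuts [20, 39, 61, 69, 106, 207]
  FykV (GGTGC, off=4): starts [28, 80, 109, 181, 186] → cuts [32, 84, 113, 185, 190]
  VbrX (GATACGG, off=7): starts [2, 33, 148, 163, 171] → cuts [9, 40, 155, 170, 178]

Pooled cuts: [9, 11, 20, 32, 39, 40, 42, 48, 61, 69, 84, 94, 106, 113, 127, 141, 155, 170, 178, 185, 190, 200, 207]

Fragments:
  [0,9): 9 bp
  [9,11): 2 bp
  [11,20): 9 bp
  [20,32): 12 bp
  [32,39): 7 bp
  [39,40): 1 bp
  [40,42): 2 bp
  [42,48): 6 bp
  [48,61): 13 bp
  [61,69): 8 bp
  [69,84): 15 bp
  [84,94): 10 bp
  [94,106): 12 bp
  [106,113): 7 bp
  [113,127): 14 bp
  [127,141): 14 bp
  [141,155): 14 bp
  [155,170): 15 bp
  [170,178): 8 bp
  [178,185): 7 bp
  [185,190): 5 bp
  [190,200): 10 bp
  [200,207): 7 bp
  [207,218): 11 bp

[1,2,2,5,6,7,7,7,7,8,8,9,9,10,10,11,12,12,13,14,14,14,15,15]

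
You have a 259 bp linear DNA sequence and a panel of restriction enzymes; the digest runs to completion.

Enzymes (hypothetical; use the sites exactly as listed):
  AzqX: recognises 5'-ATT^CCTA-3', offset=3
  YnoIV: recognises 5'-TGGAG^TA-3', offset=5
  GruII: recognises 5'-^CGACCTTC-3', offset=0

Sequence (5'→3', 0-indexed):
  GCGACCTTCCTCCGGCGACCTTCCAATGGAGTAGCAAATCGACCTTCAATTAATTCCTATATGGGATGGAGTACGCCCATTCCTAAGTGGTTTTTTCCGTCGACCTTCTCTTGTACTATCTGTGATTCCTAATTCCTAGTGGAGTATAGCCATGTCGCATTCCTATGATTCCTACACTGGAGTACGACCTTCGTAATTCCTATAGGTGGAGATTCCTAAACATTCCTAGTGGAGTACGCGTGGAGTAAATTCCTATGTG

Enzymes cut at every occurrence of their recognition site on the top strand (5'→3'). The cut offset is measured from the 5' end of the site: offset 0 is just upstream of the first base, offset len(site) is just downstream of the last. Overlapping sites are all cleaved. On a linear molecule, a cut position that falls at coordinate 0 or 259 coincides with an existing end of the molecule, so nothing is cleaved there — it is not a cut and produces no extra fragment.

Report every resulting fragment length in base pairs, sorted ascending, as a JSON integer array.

Per-enzyme occurrences:
  AzqX (ATTCCTA, off=3): starts [52, 78, 124, 131, 158, 167, 195, 211, 221, 248] → cuts [55, 81, 127, 134, 161, 170, 198, 214, 224, 251]
  YnoIV (TGGAGTA, off=5): starts [26, 66, 139, 177, 229, 240] → cuts [31, 71, 144, 182, 234, 245]
  GruII (CGACCTTC, off=0): starts [1, 15, 39, 100, 184] → cuts [1, 15, 39, 100, 184]

Pooled cuts: [1, 15, 31, 39, 55, 71, 81, 100, 127, 134, 144, 161, 170, 182, 184, 198, 214, 224, 234, 245, 251]

Fragment lengths:
  [0,1): 1 bp
  [1,15): 14 bp
  [15,31): 16 bp
  [31,39): 8 bp
  [39,55): 16 bp
  [55,71): 16 bp
  [71,81): 10 bp
  [81,100): 19 bp
  [100,127): 27 bp
  [127,134): 7 bp
  [134,144): 10 bp
  [144,161): 17 bp
  [161,170): 9 bp
  [170,182): 12 bp
  [182,184): 2 bp
  [184,198): 14 bp
  [198,214): 16 bp
  [214,224): 10 bp
  [224,234): 10 bp
  [234,245): 11 bp
  [245,251): 6 bp
  [251,259): 8 bp

[1,2,6,7,8,8,9,10,10,10,10,11,12,14,14,16,16,16,16,17,19,27]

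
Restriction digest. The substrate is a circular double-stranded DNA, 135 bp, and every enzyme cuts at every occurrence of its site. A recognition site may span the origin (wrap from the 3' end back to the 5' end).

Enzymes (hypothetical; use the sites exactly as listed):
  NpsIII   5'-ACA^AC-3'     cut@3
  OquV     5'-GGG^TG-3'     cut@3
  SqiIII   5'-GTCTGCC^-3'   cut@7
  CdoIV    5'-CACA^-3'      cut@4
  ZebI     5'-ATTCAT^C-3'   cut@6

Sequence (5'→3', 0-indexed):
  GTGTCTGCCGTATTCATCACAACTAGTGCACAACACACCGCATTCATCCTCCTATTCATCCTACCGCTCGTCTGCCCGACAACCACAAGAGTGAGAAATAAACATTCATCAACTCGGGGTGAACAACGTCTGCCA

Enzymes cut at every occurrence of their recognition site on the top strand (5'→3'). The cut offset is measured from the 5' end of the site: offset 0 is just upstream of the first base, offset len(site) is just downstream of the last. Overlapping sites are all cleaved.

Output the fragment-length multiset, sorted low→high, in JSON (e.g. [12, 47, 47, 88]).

[4,5,5,6,6,8,9,10,10,10,11,12,17,22]

Site scan:
  NpsIII (ACAAC, off=3): starts [18, 29, 78, 122] → cuts [21, 32, 81, 125]
  OquV (GGGTG, off=3): starts [116] → cuts [119]
  SqiIII (GTCTGCC, off=7): starts [2, 69, 127] → cuts [9, 76, 134]
  CdoIV (CACA, off=4): starts [17, 28, 33, 83] → cuts [21, 32, 37, 87]
  ZebI (ATTCATC, off=6): starts [11, 41, 53, 103] → cuts [17, 47, 59, 109]

All cut coordinates (distinct, sorted): [9, 17, 21, 32, 37, 47, 59, 76, 81, 87, 109, 119, 125, 134]

Fragments:
  9→17: 8 bp
  17→21: 4 bp
  21→32: 11 bp
  32→37: 5 bp
  37→47: 10 bp
  47→59: 12 bp
  59→76: 17 bp
  76→81: 5 bp
  81→87: 6 bp
  87→109: 22 bp
  109→119: 10 bp
  119→125: 6 bp
  125→134: 9 bp
  134→9 (wrap): 135-134+9 = 10 bp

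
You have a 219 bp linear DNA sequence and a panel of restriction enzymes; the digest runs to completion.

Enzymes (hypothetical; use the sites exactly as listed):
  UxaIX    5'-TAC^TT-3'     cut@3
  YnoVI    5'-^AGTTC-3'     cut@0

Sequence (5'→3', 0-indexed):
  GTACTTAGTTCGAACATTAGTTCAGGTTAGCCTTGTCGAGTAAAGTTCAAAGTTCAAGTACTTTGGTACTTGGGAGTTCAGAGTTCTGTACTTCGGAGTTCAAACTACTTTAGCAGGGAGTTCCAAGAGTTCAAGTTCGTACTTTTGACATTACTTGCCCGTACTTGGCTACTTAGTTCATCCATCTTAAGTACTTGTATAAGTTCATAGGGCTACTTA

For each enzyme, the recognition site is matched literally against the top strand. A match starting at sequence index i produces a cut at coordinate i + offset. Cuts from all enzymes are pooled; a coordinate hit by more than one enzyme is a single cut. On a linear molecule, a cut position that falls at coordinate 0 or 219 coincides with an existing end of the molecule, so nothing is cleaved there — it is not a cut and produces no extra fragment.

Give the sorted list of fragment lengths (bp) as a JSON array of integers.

[2,2,3,4,5,5,6,7,7,7,8,8,9,9,10,10,10,11,12,12,12,15,20,25]

Per-enzyme occurrences:
  UxaIX TACTT/3: at [1, 58, 66, 88, 105, 139, 151, 161, 169, 191, 213] ⇒ [4, 61, 69, 91, 108, 142, 154, 164, 172, 194, 216]
  YnoVI AGTTC/0: at [6, 18, 43, 50, 74, 81, 96, 118, 127, 133, 174, 201] ⇒ [6, 18, 43, 50, 74, 81, 96, 118, 127, 133, 174, 201]

Pooled cuts: [4, 6, 18, 43, 50, 61, 69, 74, 81, 91, 96, 108, 118, 127, 133, 142, 154, 164, 172, 174, 194, 201, 216]

Fragments:
  [0,4): 4 bp
  [4,6): 2 bp
  [6,18): 12 bp
  [18,43): 25 bp
  [43,50): 7 bp
  [50,61): 11 bp
  [61,69): 8 bp
  [69,74): 5 bp
  [74,81): 7 bp
  [81,91): 10 bp
  [91,96): 5 bp
  [96,108): 12 bp
  [108,118): 10 bp
  [118,127): 9 bp
  [127,133): 6 bp
  [133,142): 9 bp
  [142,154): 12 bp
  [154,164): 10 bp
  [164,172): 8 bp
  [172,174): 2 bp
  [174,194): 20 bp
  [194,201): 7 bp
  [201,216): 15 bp
  [216,219): 3 bp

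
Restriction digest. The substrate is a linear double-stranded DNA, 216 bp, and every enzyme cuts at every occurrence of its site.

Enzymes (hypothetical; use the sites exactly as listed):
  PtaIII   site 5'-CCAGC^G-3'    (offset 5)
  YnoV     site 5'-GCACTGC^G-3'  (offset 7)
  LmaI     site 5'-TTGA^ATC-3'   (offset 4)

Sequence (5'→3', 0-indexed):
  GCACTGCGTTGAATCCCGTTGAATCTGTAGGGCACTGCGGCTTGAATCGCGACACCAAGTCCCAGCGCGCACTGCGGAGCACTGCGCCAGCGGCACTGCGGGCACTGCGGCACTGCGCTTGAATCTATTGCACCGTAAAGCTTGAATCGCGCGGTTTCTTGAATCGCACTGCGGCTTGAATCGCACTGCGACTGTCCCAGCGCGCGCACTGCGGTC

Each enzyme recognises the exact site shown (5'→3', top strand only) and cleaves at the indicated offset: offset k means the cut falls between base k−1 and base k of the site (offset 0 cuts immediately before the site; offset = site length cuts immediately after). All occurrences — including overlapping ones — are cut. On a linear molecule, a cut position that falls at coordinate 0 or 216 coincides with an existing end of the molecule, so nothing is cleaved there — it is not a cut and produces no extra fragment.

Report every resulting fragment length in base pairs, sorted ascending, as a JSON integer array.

[4,5,6,6,7,7,7,8,8,9,9,10,10,10,10,11,12,16,17,21,23]

Site scan:
  PtaIII CCAGCG/5: at [61, 86, 196] ⇒ [66, 91, 201]
  YnoV GCACTGCG/7: at [0, 31, 68, 78, 92, 101, 109, 165, 182, 205] ⇒ [7, 38, 75, 85, 99, 108, 116, 172, 189, 212]
  LmaI TTGAATC/4: at [8, 18, 41, 118, 141, 158, 175] ⇒ [12, 22, 45, 122, 145, 162, 179]

Pooled cuts: [7, 12, 22, 38, 45, 66, 75, 85, 91, 99, 108, 116, 122, 145, 162, 172, 179, 189, 201, 212]

Fragments:
  [0,7): 7 bp
  [7,12): 5 bp
  [12,22): 10 bp
  [22,38): 16 bp
  [38,45): 7 bp
  [45,66): 21 bp
  [66,75): 9 bp
  [75,85): 10 bp
  [85,91): 6 bp
  [91,99): 8 bp
  [99,108): 9 bp
  [108,116): 8 bp
  [116,122): 6 bp
  [122,145): 23 bp
  [145,162): 17 bp
  [162,172): 10 bp
  [172,179): 7 bp
  [179,189): 10 bp
  [189,201): 12 bp
  [201,212): 11 bp
  [212,216): 4 bp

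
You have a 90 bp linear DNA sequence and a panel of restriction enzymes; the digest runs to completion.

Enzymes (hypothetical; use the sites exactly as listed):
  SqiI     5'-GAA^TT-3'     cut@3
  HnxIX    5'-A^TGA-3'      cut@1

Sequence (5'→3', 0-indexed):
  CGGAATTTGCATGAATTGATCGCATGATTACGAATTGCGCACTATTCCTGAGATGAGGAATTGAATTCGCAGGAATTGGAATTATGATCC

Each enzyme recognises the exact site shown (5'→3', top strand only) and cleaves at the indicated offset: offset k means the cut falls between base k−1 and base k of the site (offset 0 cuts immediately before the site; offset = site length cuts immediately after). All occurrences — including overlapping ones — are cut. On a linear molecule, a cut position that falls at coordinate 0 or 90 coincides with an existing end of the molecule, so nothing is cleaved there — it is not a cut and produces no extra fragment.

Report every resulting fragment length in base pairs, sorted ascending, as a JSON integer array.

Per-enzyme occurrences:
  SqiI GAATT/3: at [2, 12, 31, 57, 62, 72, 78] ⇒ [5, 15, 34, 60, 65, 75, 81]
  HnxIX ATGA/1: at [10, 23, 52, 83] ⇒ [11, 24, 53, 84]

All cut coordinates (distinct, sorted): [5, 11, 15, 24, 34, 53, 60, 65, 75, 81, 84]

Fragment lengths:
  [0,5): 5 bp
  [5,11): 6 bp
  [11,15): 4 bp
  [15,24): 9 bp
  [24,34): 10 bp
  [34,53): 19 bp
  [53,60): 7 bp
  [60,65): 5 bp
  [65,75): 10 bp
  [75,81): 6 bp
  [81,84): 3 bp
  [84,90): 6 bp

[3,4,5,5,6,6,6,7,9,10,10,19]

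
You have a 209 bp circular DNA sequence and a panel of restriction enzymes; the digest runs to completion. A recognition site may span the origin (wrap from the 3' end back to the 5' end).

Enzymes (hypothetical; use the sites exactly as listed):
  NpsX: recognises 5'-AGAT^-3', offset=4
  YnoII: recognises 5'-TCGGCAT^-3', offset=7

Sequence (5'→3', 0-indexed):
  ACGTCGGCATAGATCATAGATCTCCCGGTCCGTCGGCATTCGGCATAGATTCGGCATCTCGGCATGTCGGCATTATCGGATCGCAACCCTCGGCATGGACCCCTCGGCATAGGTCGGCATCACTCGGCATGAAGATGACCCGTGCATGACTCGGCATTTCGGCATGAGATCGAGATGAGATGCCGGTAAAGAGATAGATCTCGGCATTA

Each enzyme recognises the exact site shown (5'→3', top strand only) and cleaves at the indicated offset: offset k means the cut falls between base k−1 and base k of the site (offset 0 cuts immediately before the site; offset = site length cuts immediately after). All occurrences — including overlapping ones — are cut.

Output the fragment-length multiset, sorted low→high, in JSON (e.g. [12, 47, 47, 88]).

[4,4,4,5,5,6,6,7,7,7,8,8,8,8,10,10,12,14,14,18,21,23]

Per-enzyme occurrences:
  NpsX AGAT/4: at [10, 17, 46, 132, 166, 172, 177, 191, 195] ⇒ [14, 21, 50, 136, 170, 176, 181, 195, 199]
  YnoII TCGGCAT/7: at [3, 32, 39, 50, 58, 66, 89, 103, 113, 123, 150, 158, 200] ⇒ [10, 39, 46, 57, 65, 73, 96, 110, 120, 130, 157, 165, 207]

All cut coordinates (distinct, sorted): [10, 14, 21, 39, 46, 50, 57, 65, 73, 96, 110, 120, 130, 136, 157, 165, 170, 176, 181, 195, 199, 207]

Fragment lengths:
  10→14: 4 bp
  14→21: 7 bp
  21→39: 18 bp
  39→46: 7 bp
  46→50: 4 bp
  50→57: 7 bp
  57→65: 8 bp
  65→73: 8 bp
  73→96: 23 bp
  96→110: 14 bp
  110→120: 10 bp
  120→130: 10 bp
  130→136: 6 bp
  136→157: 21 bp
  157→165: 8 bp
  165→170: 5 bp
  170→176: 6 bp
  176→181: 5 bp
  181→195: 14 bp
  195→199: 4 bp
  199→207: 8 bp
  207→10 (wrap): 209-207+10 = 12 bp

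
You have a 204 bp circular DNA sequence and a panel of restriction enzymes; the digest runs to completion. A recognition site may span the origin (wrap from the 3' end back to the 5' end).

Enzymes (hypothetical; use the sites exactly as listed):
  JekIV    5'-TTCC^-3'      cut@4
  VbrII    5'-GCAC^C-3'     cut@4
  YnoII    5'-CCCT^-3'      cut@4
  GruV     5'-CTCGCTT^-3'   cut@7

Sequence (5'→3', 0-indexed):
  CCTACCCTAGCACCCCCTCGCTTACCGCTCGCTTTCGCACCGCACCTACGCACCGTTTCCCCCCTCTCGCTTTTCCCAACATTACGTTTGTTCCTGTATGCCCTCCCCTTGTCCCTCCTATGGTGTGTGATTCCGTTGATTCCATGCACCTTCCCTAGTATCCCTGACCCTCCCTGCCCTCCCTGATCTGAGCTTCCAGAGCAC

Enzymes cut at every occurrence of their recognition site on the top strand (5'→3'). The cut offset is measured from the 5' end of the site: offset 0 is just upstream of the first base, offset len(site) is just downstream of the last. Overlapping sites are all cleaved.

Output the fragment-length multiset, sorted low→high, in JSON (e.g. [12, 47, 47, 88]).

Per-enzyme occurrences:
  JekIV (TTCC, off=4): starts [56, 72, 90, 130, 139, 150, 193] → cuts [60, 76, 94, 134, 143, 154, 197]
  VbrII (GCACC, off=4): starts [9, 36, 41, 49, 145, 200] → cuts [0, 13, 40, 45, 53, 149]
  YnoII (CCCT, off=4): starts [4, 14, 61, 100, 105, 112, 152, 161, 167, 171, 176, 180, 203] → cuts [3, 8, 18, 65, 104, 109, 116, 156, 165, 171, 175, 180, 184]
  GruV (CTCGCTT, off=7): starts [16, 27, 65] → cuts [23, 34, 72]

Pooled cuts: [0, 3, 8, 13, 18, 23, 34, 40, 45, 53, 60, 65, 72, 76, 94, 104, 109, 116, 134, 143, 149, 154, 156, 165, 171, 175, 180, 184, 197]

Fragment lengths:
  0→3: 3 bp
  3→8: 5 bp
  8→13: 5 bp
  13→18: 5 bp
  18→23: 5 bp
  23→34: 11 bp
  34→40: 6 bp
  40→45: 5 bp
  45→53: 8 bp
  53→60: 7 bp
  60→65: 5 bp
  65→72: 7 bp
  72→76: 4 bp
  76→94: 18 bp
  94→104: 10 bp
  104→109: 5 bp
  109→116: 7 bp
  116→134: 18 bp
  134→143: 9 bp
  143→149: 6 bp
  149→154: 5 bp
  154→156: 2 bp
  156→165: 9 bp
  165→171: 6 bp
  171→175: 4 bp
  175→180: 5 bp
  180→184: 4 bp
  184→197: 13 bp
  197→0 (wrap): 204-197+0 = 7 bp

[2,3,4,4,4,5,5,5,5,5,5,5,5,5,6,6,6,7,7,7,7,8,9,9,10,11,13,18,18]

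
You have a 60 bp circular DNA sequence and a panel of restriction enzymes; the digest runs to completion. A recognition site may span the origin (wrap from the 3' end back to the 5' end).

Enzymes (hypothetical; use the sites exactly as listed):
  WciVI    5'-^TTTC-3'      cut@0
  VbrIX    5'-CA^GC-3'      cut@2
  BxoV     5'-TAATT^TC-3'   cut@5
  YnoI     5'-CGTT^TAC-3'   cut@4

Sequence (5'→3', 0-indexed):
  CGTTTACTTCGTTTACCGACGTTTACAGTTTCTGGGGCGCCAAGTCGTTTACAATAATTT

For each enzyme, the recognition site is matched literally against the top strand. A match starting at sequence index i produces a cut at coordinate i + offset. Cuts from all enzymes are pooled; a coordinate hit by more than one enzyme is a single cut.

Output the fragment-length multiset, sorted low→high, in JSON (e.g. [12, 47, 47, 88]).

[2,5,5,8,9,10,21]

Site scan:
  WciVI TTTC/0: at [28, 57] ⇒ [28, 57]
  VbrIX (CAGC, off=2): no sites
  BxoV TAATTTC/5: at [54] ⇒ [59]
  YnoI CGTTTAC/4: at [0, 9, 19, 45] ⇒ [4, 13, 23, 49]

All cut coordinates (distinct, sorted): [4, 13, 23, 28, 49, 57, 59]

Fragment lengths:
  4→13: 9 bp
  13→23: 10 bp
  23→28: 5 bp
  28→49: 21 bp
  49→57: 8 bp
  57→59: 2 bp
  59→4 (wrap): 60-59+4 = 5 bp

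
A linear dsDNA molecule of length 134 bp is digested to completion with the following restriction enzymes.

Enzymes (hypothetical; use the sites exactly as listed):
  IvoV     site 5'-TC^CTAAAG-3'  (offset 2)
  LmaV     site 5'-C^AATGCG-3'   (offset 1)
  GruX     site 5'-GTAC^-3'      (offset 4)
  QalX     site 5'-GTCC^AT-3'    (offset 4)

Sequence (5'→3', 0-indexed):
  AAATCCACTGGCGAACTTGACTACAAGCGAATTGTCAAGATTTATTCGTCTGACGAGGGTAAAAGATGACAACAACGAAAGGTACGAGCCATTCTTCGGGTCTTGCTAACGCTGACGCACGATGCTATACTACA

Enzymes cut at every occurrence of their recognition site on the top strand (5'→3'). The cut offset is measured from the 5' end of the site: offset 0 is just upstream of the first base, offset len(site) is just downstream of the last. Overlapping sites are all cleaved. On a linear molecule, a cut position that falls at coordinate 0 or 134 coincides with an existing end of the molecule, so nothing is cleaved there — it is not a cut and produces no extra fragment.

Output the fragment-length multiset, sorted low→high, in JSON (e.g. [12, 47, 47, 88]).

Per-enzyme occurrences:
  IvoV (TCCTAAAG, off=2): no sites
  LmaV (CAATGCG, off=1): no sites
  GruX (GTAC, off=4): starts [81] → cuts [85]
  QalX (GTCCAT, off=4): no sites

All cut coordinates (distinct, sorted): [85]

Fragment lengths:
  [0,85): 85 bp
  [85,134): 49 bp

[49,85]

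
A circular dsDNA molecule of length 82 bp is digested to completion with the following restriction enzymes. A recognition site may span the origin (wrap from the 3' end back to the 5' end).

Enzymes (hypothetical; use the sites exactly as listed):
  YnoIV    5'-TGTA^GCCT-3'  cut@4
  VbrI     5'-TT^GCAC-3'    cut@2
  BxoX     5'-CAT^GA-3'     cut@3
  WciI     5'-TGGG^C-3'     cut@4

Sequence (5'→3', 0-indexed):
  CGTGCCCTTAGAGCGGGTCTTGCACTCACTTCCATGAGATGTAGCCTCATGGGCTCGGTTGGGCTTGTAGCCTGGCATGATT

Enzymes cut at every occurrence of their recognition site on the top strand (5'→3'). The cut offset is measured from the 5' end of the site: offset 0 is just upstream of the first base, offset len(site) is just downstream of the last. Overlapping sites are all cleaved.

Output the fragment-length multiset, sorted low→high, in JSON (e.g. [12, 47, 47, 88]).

[6,8,9,10,10,14,25]

Scan for sites:
  YnoIV (TGTAGCCT, off=4): starts [39, 65] → cuts [43, 69]
  VbrI (TTGCAC, off=2): starts [19] → cuts [21]
  BxoX (CATGA, off=3): starts [32, 75] → cuts [35, 78]
  WciI (TGGGC, off=4): starts [49, 59] → cuts [53, 63]

All cut coordinates (distinct, sorted): [21, 35, 43, 53, 63, 69, 78]

Fragment lengths:
  21→35: 14 bp
  35→43: 8 bp
  43→53: 10 bp
  53→63: 10 bp
  63→69: 6 bp
  69→78: 9 bp
  78→21 (wrap): 82-78+21 = 25 bp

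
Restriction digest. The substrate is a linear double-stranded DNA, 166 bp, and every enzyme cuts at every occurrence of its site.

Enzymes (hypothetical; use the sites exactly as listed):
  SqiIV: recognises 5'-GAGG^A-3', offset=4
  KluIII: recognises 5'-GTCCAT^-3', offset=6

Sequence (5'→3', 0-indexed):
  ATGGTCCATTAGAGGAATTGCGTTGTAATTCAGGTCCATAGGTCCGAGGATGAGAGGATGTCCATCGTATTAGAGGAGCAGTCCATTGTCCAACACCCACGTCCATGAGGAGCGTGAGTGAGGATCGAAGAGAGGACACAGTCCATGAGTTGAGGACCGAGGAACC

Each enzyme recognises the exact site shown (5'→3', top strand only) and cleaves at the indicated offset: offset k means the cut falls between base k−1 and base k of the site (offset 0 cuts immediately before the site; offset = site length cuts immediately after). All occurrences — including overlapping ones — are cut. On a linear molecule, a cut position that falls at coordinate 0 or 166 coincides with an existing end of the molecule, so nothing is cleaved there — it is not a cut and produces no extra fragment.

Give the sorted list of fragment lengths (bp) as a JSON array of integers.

Site scan:
  SqiIV GAGGA/4: at [11, 45, 53, 72, 106, 119, 131, 151, 158] ⇒ [15, 49, 57, 76, 110, 123, 135, 155, 162]
  KluIII GTCCAT/6: at [3, 33, 59, 80, 100, 140] ⇒ [9, 39, 65, 86, 106, 146]

All cut coordinates (distinct, sorted): [9, 15, 39, 49, 57, 65, 76, 86, 106, 110, 123, 135, 146, 155, 162]

Fragments:
  [0,9): 9 bp
  [9,15): 6 bp
  [15,39): 24 bp
  [39,49): 10 bp
  [49,57): 8 bp
  [57,65): 8 bp
  [65,76): 11 bp
  [76,86): 10 bp
  [86,106): 20 bp
  [106,110): 4 bp
  [110,123): 13 bp
  [123,135): 12 bp
  [135,146): 11 bp
  [146,155): 9 bp
  [155,162): 7 bp
  [162,166): 4 bp

[4,4,6,7,8,8,9,9,10,10,11,11,12,13,20,24]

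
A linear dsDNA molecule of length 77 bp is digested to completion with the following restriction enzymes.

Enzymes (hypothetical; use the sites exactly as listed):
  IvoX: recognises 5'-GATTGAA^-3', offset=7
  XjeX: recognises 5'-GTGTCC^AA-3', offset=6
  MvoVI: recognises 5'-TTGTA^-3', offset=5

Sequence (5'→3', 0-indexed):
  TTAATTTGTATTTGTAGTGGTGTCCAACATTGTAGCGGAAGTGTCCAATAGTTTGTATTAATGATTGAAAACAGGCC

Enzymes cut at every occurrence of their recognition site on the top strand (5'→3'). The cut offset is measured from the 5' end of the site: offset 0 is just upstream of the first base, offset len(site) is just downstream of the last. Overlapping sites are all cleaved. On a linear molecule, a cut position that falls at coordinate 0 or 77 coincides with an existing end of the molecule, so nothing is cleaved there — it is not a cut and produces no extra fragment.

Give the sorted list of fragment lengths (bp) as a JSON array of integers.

[6,8,9,9,10,11,12,12]

Site scan:
  IvoX GATTGAA/7: at [62] ⇒ [69]
  XjeX GTGTCCAA/6: at [19, 40] ⇒ [25, 46]
  MvoVI TTGTA/5: at [5, 11, 29, 52] ⇒ [10, 16, 34, 57]

All cut coordinates (distinct, sorted): [10, 16, 25, 34, 46, 57, 69]

Fragment lengths:
  [0,10): 10 bp
  [10,16): 6 bp
  [16,25): 9 bp
  [25,34): 9 bp
  [34,46): 12 bp
  [46,57): 11 bp
  [57,69): 12 bp
  [69,77): 8 bp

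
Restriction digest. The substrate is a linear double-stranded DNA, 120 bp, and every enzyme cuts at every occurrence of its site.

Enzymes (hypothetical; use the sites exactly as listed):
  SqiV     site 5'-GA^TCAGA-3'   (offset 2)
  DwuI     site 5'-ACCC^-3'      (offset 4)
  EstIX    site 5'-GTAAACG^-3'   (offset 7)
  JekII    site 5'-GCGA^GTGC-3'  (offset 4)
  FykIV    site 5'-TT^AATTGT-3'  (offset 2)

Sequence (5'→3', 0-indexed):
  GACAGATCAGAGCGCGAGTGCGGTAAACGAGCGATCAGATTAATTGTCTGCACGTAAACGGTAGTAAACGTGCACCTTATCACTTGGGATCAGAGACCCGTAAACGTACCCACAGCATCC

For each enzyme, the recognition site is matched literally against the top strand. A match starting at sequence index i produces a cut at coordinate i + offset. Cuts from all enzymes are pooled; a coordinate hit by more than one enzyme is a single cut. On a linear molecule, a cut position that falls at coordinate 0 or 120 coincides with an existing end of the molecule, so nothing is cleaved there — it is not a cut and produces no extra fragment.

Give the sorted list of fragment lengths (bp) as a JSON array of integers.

[5,5,6,7,7,9,10,10,11,12,19,19]

Scan for sites:
  SqiV (GATCAGA, off=2): starts [4, 32, 87] → cuts [6, 34, 89]
  DwuI (ACCC, off=4): starts [95, 107] → cuts [99, 111]
  EstIX (GTAAACG, off=7): starts [22, 53, 63, 99] → cuts [29, 60, 70, 106]
  JekII (GCGAGTGC, off=4): starts [13] → cuts [17]
  FykIV (TTAATTGT, off=2): starts [39] → cuts [41]

Pooled cuts: [6, 17, 29, 34, 41, 60, 70, 89, 99, 106, 111]

Fragments:
  [0,6): 6 bp
  [6,17): 11 bp
  [17,29): 12 bp
  [29,34): 5 bp
  [34,41): 7 bp
  [41,60): 19 bp
  [60,70): 10 bp
  [70,89): 19 bp
  [89,99): 10 bp
  [99,106): 7 bp
  [106,111): 5 bp
  [111,120): 9 bp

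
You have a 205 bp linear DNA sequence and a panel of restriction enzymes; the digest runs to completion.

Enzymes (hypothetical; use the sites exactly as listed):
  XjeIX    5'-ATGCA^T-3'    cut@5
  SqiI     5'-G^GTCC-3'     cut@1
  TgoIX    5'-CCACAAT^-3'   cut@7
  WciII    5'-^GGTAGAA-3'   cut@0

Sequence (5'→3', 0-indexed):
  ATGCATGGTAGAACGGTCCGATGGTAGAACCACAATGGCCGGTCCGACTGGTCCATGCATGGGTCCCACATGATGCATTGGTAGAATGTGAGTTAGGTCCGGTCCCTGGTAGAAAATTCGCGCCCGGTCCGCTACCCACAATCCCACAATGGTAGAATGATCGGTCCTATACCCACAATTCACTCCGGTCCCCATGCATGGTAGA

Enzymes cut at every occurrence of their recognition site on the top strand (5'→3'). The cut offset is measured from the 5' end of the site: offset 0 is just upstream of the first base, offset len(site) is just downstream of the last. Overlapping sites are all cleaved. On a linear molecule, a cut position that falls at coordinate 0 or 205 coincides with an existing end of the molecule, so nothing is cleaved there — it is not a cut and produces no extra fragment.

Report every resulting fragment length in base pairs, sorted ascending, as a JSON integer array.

[1,2,3,5,5,5,6,7,7,8,8,9,9,9,11,13,14,15,16,16,17,19]

Site scan:
  XjeIX ATGCAT/5: at [0, 54, 72, 193] ⇒ [5, 59, 77, 198]
  SqiI GGTCC/1: at [14, 40, 49, 61, 95, 100, 125, 162, 186] ⇒ [15, 41, 50, 62, 96, 101, 126, 163, 187]
  TgoIX CCACAAT/7: at [29, 135, 143, 172] ⇒ [36, 142, 150, 179]
  WciII GGTAGAA/0: at [6, 22, 79, 107, 150] ⇒ [6, 22, 79, 107, 150]

Pooled cuts: [5, 6, 15, 22, 36, 41, 50, 59, 62, 77, 79, 96, 101, 107, 126, 142, 150, 163, 179, 187, 198]

Fragment lengths:
  [0,5): 5 bp
  [5,6): 1 bp
  [6,15): 9 bp
  [15,22): 7 bp
  [22,36): 14 bp
  [36,41): 5 bp
  [41,50): 9 bp
  [50,59): 9 bp
  [59,62): 3 bp
  [62,77): 15 bp
  [77,79): 2 bp
  [79,96): 17 bp
  [96,101): 5 bp
  [101,107): 6 bp
  [107,126): 19 bp
  [126,142): 16 bp
  [142,150): 8 bp
  [150,163): 13 bp
  [163,179): 16 bp
  [179,187): 8 bp
  [187,198): 11 bp
  [198,205): 7 bp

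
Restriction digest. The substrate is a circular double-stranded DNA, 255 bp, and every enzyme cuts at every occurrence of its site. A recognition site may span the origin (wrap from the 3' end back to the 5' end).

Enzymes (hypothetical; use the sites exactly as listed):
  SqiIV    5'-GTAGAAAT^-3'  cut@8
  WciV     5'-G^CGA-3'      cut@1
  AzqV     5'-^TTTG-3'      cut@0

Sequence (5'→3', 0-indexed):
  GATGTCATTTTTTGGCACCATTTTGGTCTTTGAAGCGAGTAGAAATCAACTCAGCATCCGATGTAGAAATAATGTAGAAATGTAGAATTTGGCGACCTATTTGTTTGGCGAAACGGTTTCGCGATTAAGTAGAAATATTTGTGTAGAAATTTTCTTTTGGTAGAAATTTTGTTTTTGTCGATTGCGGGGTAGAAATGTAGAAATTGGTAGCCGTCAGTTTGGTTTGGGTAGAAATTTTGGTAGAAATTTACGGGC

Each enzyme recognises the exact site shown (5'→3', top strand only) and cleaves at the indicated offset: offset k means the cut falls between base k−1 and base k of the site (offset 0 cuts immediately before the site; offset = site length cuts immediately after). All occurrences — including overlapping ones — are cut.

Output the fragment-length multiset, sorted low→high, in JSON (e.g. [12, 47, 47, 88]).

Scan for sites:
  SqiIV GTAGAAAT/8: at [38, 62, 73, 128, 142, 159, 188, 196, 227, 239] ⇒ [46, 70, 81, 136, 150, 167, 196, 204, 235, 247]
  WciV GCGA/1: at [34, 91, 107, 120, 253] ⇒ [35, 92, 108, 121, 254]
  AzqV TTTG/0: at [10, 21, 28, 87, 99, 103, 137, 155, 167, 173, 217, 222, 235] ⇒ [10, 21, 28, 87, 99, 103, 137, 155, 167, 173, 217, 222, 235]

All cut coordinates (distinct, sorted): [10, 21, 28, 35, 46, 70, 81, 87, 92, 99, 103, 108, 121, 136, 137, 150, 155, 167, 173, 196, 204, 217, 222, 235, 247, 254]

Fragments:
  10→21: 11 bp
  21→28: 7 bp
  28→35: 7 bp
  35→46: 11 bp
  46→70: 24 bp
  70→81: 11 bp
  81→87: 6 bp
  87→92: 5 bp
  92→99: 7 bp
  99→103: 4 bp
  103→108: 5 bp
  108→121: 13 bp
  121→136: 15 bp
  136→137: 1 bp
  137→150: 13 bp
  150→155: 5 bp
  155→167: 12 bp
  167→173: 6 bp
  173→196: 23 bp
  196→204: 8 bp
  204→217: 13 bp
  217→222: 5 bp
  222→235: 13 bp
  235→247: 12 bp
  247→254: 7 bp
  254→10 (wrap): 255-254+10 = 11 bp

[1,4,5,5,5,5,6,6,7,7,7,7,8,11,11,11,11,12,12,13,13,13,13,15,23,24]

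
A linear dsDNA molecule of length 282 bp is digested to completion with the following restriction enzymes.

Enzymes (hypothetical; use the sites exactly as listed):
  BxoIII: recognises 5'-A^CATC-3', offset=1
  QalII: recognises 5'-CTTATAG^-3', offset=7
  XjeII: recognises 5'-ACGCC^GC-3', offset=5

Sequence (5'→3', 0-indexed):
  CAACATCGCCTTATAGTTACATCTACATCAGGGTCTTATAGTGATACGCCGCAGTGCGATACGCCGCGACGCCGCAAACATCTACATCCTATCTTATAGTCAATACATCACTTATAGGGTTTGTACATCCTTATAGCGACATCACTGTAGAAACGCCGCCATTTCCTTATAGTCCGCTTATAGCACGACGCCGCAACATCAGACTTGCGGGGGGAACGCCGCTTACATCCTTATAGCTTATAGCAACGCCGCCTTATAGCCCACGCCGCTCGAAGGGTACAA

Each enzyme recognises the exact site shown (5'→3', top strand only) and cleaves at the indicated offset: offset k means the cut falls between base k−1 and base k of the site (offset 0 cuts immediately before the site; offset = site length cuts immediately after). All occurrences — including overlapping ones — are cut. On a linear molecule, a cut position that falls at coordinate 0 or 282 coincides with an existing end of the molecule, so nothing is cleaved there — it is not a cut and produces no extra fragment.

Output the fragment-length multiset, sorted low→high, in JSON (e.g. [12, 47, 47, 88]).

Site scan:
  BxoIII (ACATC, off=1): starts [2, 18, 24, 77, 83, 104, 124, 138, 195, 224] → cuts [3, 19, 25, 78, 84, 105, 125, 139, 196, 225]
  QalII (CTTATAG, off=7): starts [9, 34, 92, 110, 129, 165, 176, 229, 236, 252] → cuts [16, 41, 99, 117, 136, 172, 183, 236, 243, 259]
  XjeII (ACGCCGC, off=5): starts [45, 60, 68, 152, 187, 215, 245, 262] → cuts [50, 65, 73, 157, 192, 220, 250, 267]

Pooled cuts: [3, 16, 19, 25, 41, 50, 65, 73, 78, 84, 99, 105, 117, 125, 136, 139, 157, 172, 183, 192, 196, 220, 225, 236, 243, 250, 259, 267]

Fragments:
  [0,3): 3 bp
  [3,16): 13 bp
  [16,19): 3 bp
  [19,25): 6 bp
  [25,41): 16 bp
  [41,50): 9 bp
  [50,65): 15 bp
  [65,73): 8 bp
  [73,78): 5 bp
  [78,84): 6 bp
  [84,99): 15 bp
  [99,105): 6 bp
  [105,117): 12 bp
  [117,125): 8 bp
  [125,136): 11 bp
  [136,139): 3 bp
  [139,157): 18 bp
  [157,172): 15 bp
  [172,183): 11 bp
  [183,192): 9 bp
  [192,196): 4 bp
  [196,220): 24 bp
  [220,225): 5 bp
  [225,236): 11 bp
  [236,243): 7 bp
  [243,250): 7 bp
  [250,259): 9 bp
  [259,267): 8 bp
  [267,282): 15 bp

[3,3,3,4,5,5,6,6,6,7,7,8,8,8,9,9,9,11,11,11,12,13,15,15,15,15,16,18,24]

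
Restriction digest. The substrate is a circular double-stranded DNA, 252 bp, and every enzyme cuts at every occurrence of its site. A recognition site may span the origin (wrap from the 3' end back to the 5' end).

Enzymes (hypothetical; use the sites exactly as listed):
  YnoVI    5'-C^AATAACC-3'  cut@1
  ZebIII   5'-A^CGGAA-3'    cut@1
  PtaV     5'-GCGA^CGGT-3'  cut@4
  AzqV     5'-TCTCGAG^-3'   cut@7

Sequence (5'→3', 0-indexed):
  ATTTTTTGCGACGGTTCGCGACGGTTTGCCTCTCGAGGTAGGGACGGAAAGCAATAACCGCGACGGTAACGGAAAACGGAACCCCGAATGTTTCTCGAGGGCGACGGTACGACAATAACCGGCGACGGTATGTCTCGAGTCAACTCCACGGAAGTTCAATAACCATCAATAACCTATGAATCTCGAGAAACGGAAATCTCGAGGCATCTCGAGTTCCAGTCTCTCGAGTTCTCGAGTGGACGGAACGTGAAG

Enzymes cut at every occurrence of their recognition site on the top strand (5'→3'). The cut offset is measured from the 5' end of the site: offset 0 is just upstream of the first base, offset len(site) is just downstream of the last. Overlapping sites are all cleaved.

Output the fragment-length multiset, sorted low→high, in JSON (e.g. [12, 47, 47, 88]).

[3,4,5,6,7,7,8,8,9,9,9,10,10,10,11,12,13,14,15,16,20,23,23]

Site scan:
  YnoVI (CAATAACC, off=1): starts [51, 112, 156, 166] → cuts [52, 113, 157, 167]
  ZebIII (ACGGAA, off=1): starts [43, 68, 75, 147, 189, 239] → cuts [44, 69, 76, 148, 190, 240]
  PtaV (GCGACGGT, off=4): starts [7, 17, 59, 100, 121] → cuts [11, 21, 63, 104, 125]
  AzqV (TCTCGAG, off=7): starts [30, 92, 132, 180, 196, 206, 221, 229] → cuts [37, 99, 139, 187, 203, 213, 228, 236]

All cut coordinates (distinct, sorted): [11, 21, 37, 44, 52, 63, 69, 76, 99, 104, 113, 125, 139, 148, 157, 167, 187, 190, 203, 213, 228, 236, 240]

Fragment lengths:
  11→21: 10 bp
  21→37: 16 bp
  37→44: 7 bp
  44→52: 8 bp
  52→63: 11 bp
  63→69: 6 bp
  69→76: 7 bp
  76→99: 23 bp
  99→104: 5 bp
  104→113: 9 bp
  113→125: 12 bp
  125→139: 14 bp
  139→148: 9 bp
  148→157: 9 bp
  157→167: 10 bp
  167→187: 20 bp
  187→190: 3 bp
  190→203: 13 bp
  203→213: 10 bp
  213→228: 15 bp
  228→236: 8 bp
  236→240: 4 bp
  240→11 (wrap): 252-240+11 = 23 bp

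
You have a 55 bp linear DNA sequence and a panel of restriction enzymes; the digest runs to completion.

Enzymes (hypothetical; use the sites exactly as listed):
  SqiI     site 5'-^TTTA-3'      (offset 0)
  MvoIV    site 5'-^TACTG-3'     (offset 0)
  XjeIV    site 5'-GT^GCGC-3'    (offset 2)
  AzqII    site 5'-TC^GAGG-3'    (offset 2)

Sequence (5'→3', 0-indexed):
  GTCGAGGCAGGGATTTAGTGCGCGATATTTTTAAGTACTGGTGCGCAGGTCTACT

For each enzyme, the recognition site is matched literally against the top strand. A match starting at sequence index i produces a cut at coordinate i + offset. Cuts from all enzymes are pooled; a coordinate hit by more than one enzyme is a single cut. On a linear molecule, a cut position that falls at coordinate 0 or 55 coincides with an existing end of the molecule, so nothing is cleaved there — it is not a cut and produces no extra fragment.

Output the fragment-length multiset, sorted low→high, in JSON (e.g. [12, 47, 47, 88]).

Per-enzyme occurrences:
  SqiI TTTA/0: at [13, 29] ⇒ [13, 29]
  MvoIV TACTG/0: at [35] ⇒ [35]
  XjeIV GTGCGC/2: at [17, 40] ⇒ [19, 42]
  AzqII TCGAGG/2: at [1] ⇒ [3]

All cut coordinates (distinct, sorted): [3, 13, 19, 29, 35, 42]

Fragment lengths:
  [0,3): 3 bp
  [3,13): 10 bp
  [13,19): 6 bp
  [19,29): 10 bp
  [29,35): 6 bp
  [35,42): 7 bp
  [42,55): 13 bp

[3,6,6,7,10,10,13]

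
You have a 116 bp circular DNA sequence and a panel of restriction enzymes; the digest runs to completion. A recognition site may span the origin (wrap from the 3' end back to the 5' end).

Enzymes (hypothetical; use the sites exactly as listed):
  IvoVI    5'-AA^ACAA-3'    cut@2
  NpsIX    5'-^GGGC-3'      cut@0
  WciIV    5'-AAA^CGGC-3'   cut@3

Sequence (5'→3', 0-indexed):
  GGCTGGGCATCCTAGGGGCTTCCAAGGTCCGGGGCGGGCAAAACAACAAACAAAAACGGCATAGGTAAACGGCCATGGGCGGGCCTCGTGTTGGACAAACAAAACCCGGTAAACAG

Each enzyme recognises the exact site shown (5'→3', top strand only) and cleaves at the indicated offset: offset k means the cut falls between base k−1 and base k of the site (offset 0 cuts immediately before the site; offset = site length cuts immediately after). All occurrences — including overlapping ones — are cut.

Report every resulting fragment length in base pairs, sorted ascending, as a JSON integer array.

Scan for sites:
  IvoVI AAACAA/2: at [40, 47, 96] ⇒ [42, 49, 98]
  NpsIX GGGC/0: at [4, 15, 31, 35, 76, 80, 115] ⇒ [4, 15, 31, 35, 76, 80, 115]
  WciIV AAACGGC/3: at [53, 66] ⇒ [56, 69]

All cut coordinates (distinct, sorted): [4, 15, 31, 35, 42, 49, 56, 69, 76, 80, 98, 115]

Fragments:
  4→15: 11 bp
  15→31: 16 bp
  31→35: 4 bp
  35→42: 7 bp
  42→49: 7 bp
  49→56: 7 bp
  56→69: 13 bp
  69→76: 7 bp
  76→80: 4 bp
  80→98: 18 bp
  98→115: 17 bp
  115→4 (wrap): 116-115+4 = 5 bp

[4,4,5,7,7,7,7,11,13,16,17,18]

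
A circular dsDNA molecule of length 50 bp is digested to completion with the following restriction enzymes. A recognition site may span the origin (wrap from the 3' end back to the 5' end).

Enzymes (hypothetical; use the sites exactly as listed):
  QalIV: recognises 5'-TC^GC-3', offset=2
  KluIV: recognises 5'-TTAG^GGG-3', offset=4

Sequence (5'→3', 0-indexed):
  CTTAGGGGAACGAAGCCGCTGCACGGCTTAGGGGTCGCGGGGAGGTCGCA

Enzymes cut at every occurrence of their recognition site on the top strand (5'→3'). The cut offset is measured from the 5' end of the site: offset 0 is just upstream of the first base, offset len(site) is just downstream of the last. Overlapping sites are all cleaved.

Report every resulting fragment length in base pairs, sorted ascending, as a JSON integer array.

Site scan:
  QalIV TCGC/2: at [34, 45] ⇒ [36, 47]
  KluIV TTAGGGG/4: at [1, 27] ⇒ [5, 31]

All cut coordinates (distinct, sorted): [5, 31, 36, 47]

Fragments:
  5→31: 26 bp
  31→36: 5 bp
  36→47: 11 bp
  47→5 (wrap): 50-47+5 = 8 bp

[5,8,11,26]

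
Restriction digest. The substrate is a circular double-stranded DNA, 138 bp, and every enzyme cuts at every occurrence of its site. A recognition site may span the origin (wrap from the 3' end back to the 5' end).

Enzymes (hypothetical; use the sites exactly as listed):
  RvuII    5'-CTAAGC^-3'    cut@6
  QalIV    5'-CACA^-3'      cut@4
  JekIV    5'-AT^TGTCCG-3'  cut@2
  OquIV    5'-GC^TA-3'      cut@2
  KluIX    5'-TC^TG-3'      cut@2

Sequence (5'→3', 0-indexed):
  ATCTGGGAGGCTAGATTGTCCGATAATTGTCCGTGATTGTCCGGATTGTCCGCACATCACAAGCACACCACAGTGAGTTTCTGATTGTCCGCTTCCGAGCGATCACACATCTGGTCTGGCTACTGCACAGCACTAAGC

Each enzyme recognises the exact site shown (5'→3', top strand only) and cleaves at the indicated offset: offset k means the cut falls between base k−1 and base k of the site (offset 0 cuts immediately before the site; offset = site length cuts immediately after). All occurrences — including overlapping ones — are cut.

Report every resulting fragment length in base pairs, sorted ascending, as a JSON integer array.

[2,2,3,4,4,5,5,5,5,6,8,9,9,9,9,10,10,11,22]

Site scan:
  RvuII (CTAAGC, off=6): starts [132] → cuts [0]
  QalIV (CACA, off=4): starts [52, 57, 63, 68, 103, 105, 125] → cuts [56, 61, 67, 72, 107, 109, 129]
  JekIV (ATTGTCCG, off=2): starts [14, 25, 35, 44, 83] → cuts [16, 27, 37, 46, 85]
  OquIV (GCTA, off=2): starts [9, 118] → cuts [11, 120]
  KluIX (TCTG, off=2): starts [1, 79, 109, 114] → cuts [3, 81, 111, 116]

Pooled cuts: [0, 3, 11, 16, 27, 37, 46, 56, 61, 67, 72, 81, 85, 107, 109, 111, 116, 120, 129]

Fragments:
  0→3: 3 bp
  3→11: 8 bp
  11→16: 5 bp
  16→27: 11 bp
  27→37: 10 bp
  37→46: 9 bp
  46→56: 10 bp
  56→61: 5 bp
  61→67: 6 bp
  67→72: 5 bp
  72→81: 9 bp
  81→85: 4 bp
  85→107: 22 bp
  107→109: 2 bp
  109→111: 2 bp
  111→116: 5 bp
  116→120: 4 bp
  120→129: 9 bp
  129→0 (wrap): 138-129+0 = 9 bp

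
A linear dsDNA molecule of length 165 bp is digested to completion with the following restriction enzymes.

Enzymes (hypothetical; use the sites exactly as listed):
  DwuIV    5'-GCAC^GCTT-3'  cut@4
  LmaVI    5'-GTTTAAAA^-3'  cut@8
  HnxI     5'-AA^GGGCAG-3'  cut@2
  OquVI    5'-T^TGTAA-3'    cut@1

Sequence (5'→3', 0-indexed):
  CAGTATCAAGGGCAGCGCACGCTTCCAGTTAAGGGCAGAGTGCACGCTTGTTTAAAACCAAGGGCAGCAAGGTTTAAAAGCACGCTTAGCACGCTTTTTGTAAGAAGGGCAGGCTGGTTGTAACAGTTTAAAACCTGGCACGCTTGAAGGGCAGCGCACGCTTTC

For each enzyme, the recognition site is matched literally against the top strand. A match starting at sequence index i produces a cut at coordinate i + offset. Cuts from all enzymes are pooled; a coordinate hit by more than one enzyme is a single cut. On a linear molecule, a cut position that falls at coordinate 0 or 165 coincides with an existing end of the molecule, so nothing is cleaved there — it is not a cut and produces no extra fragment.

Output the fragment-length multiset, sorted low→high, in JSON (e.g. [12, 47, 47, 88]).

[4,4,6,6,7,8,8,9,9,11,11,12,12,12,13,15,18]

Site scan:
  DwuIV (GCACGCTT, off=4): starts [16, 41, 79, 88, 137, 155] → cuts [20, 45, 83, 92, 141, 159]
  LmaVI (GTTTAAAA, off=8): starts [49, 71, 125] → cuts [57, 79, 133]
  HnxI (AAGGGCAG, off=2): starts [7, 30, 59, 104, 146] → cuts [9, 32, 61, 106, 148]
  OquVI (TTGTAA, off=1): starts [97, 117] → cuts [98, 118]

All cut coordinates (distinct, sorted): [9, 20, 32, 45, 57, 61, 79, 83, 92, 98, 106, 118, 133, 141, 148, 159]

Fragments:
  [0,9): 9 bp
  [9,20): 11 bp
  [20,32): 12 bp
  [32,45): 13 bp
  [45,57): 12 bp
  [57,61): 4 bp
  [61,79): 18 bp
  [79,83): 4 bp
  [83,92): 9 bp
  [92,98): 6 bp
  [98,106): 8 bp
  [106,118): 12 bp
  [118,133): 15 bp
  [133,141): 8 bp
  [141,148): 7 bp
  [148,159): 11 bp
  [159,165): 6 bp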